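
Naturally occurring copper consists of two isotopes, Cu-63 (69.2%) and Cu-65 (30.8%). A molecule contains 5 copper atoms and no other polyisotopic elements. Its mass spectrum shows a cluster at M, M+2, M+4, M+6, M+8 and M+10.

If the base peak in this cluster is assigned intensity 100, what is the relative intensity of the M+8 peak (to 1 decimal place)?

(0.692 + 0.308)^5 gives M 0.1587, M+2 0.3531, M+4 0.3144, M+6 0.1399, M+8 0.0311, M+10 0.0028; the largest is M+2.
P(M+2) = C(5,1) × 0.692^4 × 0.308^1 = 5 × 0.22931073 × 0.3080 = 0.353139 (base)
P(M+8) = C(5,4) × 0.692^1 × 0.308^4 = 5 × 0.6920 × 0.00899918 = 0.031137
Relative intensity = 0.031137 / 0.353139 × 100 = 8.8

8.8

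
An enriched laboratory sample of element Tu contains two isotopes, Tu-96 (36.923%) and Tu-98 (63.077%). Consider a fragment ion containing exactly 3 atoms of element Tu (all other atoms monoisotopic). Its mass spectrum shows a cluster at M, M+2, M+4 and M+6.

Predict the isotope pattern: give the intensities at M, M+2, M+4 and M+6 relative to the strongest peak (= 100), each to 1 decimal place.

Each Tu atom is independently Tu-96 (p = 0.36923) or Tu-98 (q = 0.63077); the cluster is the binomial expansion (p + q)^3.
P(M) = 0.36923^3 = 0.050337
P(M+2) = 3 × 0.36923^2 × 0.63077^1 = 0.257980
P(M+4) = 3 × 0.36923^1 × 0.63077^2 = 0.440717
P(M+6) = 0.63077^3 = 0.250965
The M+4 peak is largest (0.440717); scaling to 100 gives 11.4 : 58.5 : 100.0 : 56.9.

11.4 : 58.5 : 100.0 : 56.9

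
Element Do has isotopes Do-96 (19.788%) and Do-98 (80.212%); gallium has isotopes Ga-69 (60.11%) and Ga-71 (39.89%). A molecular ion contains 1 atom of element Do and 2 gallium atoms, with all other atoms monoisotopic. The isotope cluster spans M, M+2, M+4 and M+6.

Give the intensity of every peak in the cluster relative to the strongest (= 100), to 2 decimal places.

Element Do pattern (n=1): 0.19788 : 0.80212
Gallium pattern (n=2): 0.36132121 : 0.47955758 : 0.15912121
Convolve the two distributions (both contribute in 2-u steps):
  M: 0.19788×0.36132121 = 0.071498
  M+2: 0.19788×0.47955758 + 0.80212×0.36132121 = 0.384718
  M+4: 0.19788×0.15912121 + 0.80212×0.47955758 = 0.416150
  M+6: 0.80212×0.15912121 = 0.127634
Scale to base peak (0.416150) = 100: 17.18 : 92.45 : 100.00 : 30.67

17.18 : 92.45 : 100.00 : 30.67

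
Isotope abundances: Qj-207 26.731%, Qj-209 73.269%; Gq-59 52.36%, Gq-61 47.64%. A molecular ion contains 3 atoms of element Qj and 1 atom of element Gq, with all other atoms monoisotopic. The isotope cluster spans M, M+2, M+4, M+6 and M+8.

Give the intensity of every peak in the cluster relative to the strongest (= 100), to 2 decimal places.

2.43 : 22.22 : 73.04 : 100.00 : 45.59

Element Qj pattern (n=3): 0.01910054 : 0.15706229 : 0.4305038 : 0.39333337
Element Gq pattern (n=1): 0.5236 : 0.4764
Convolve the two distributions (both contribute in 2-u steps):
  M: 0.01910054×0.5236 = 0.010001
  M+2: 0.01910054×0.4764 + 0.15706229×0.5236 = 0.091337
  M+4: 0.15706229×0.4764 + 0.4305038×0.5236 = 0.300236
  M+6: 0.4305038×0.4764 + 0.39333337×0.5236 = 0.411041
  M+8: 0.39333337×0.4764 = 0.187384
Scale to base peak (0.411041) = 100: 2.43 : 22.22 : 73.04 : 100.00 : 45.59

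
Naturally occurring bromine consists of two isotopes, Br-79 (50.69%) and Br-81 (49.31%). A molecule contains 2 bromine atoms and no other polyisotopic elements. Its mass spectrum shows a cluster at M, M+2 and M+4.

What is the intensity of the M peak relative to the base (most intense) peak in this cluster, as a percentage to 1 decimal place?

Term probabilities: M 0.2569, M+2 0.4999, M+4 0.2431. Base peak = M+2.
P(M+2) = C(2,1) × 0.5069^1 × 0.4931^1 = 2 × 0.5069 × 0.4931 = 0.499905 (base)
P(M) = C(2,0) × 0.5069^2 × 0.4931^0 = 1 × 0.25694761 × 1.0000 = 0.256948
Relative intensity = 0.256948 / 0.499905 × 100 = 51.4

51.4%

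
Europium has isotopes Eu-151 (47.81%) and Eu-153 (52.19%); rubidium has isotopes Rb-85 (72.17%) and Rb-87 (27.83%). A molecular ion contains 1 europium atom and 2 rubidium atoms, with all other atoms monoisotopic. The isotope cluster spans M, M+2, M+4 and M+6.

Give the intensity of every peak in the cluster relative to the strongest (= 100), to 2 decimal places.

53.68 : 100.00 : 53.18 : 8.71

Europium pattern (n=1): 0.4781 : 0.5219
Rubidium pattern (n=2): 0.52085089 : 0.40169822 : 0.07745089
Convolve the two distributions (both contribute in 2-u steps):
  M: 0.4781×0.52085089 = 0.249019
  M+2: 0.4781×0.40169822 + 0.5219×0.52085089 = 0.463884
  M+4: 0.4781×0.07745089 + 0.5219×0.40169822 = 0.246676
  M+6: 0.5219×0.07745089 = 0.040422
Scale to base peak (0.463884) = 100: 53.68 : 100.00 : 53.18 : 8.71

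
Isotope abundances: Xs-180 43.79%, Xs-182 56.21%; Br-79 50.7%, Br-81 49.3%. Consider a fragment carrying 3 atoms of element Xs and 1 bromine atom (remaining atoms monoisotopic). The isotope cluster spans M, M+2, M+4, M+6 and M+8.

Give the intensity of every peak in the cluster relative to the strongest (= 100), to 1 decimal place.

11.5 : 55.5 : 100.0 : 79.7 : 23.7

Element Xs pattern (n=3): 0.08397013 : 0.32335883 : 0.41507194 : 0.1775991
Bromine pattern (n=1): 0.5070 : 0.4930
Convolve the two distributions (both contribute in 2-u steps):
  M: 0.08397013×0.5070 = 0.042573
  M+2: 0.08397013×0.4930 + 0.32335883×0.5070 = 0.205340
  M+4: 0.32335883×0.4930 + 0.41507194×0.5070 = 0.369857
  M+6: 0.41507194×0.4930 + 0.1775991×0.5070 = 0.294673
  M+8: 0.1775991×0.4930 = 0.087556
Scale to base peak (0.369857) = 100: 11.5 : 55.5 : 100.0 : 79.7 : 23.7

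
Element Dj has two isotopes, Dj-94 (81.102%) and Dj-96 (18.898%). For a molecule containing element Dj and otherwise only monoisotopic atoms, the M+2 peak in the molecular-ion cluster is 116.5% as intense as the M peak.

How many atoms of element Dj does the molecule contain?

The M+2/M ratio from n Dj atoms is n · q/p = n · 0.18898/0.81102.
n = 1.165 × 0.81102/0.18898 = 5.00 ≈ 5

5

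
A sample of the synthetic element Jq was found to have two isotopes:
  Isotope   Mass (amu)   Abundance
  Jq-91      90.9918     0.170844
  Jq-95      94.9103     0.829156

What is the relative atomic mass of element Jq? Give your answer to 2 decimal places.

Average mass = Σ (abundance × isotope mass) = 0.170844 × 90.9918 + 0.829156 × 94.9103
= 15.54540 + 78.69544 = 94.24084 amu

94.24 amu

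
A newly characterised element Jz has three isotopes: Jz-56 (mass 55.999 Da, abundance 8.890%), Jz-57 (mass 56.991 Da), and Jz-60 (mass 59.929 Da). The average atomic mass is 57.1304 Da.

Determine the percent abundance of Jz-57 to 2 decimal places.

83.36%

The remaining 91.110% is split between Jz-57 (fraction x) and Jz-60 (fraction 0.91110 − x).
Substituting: 56.991x + 59.929(0.91110 − x) = 52.1520889
(56.991 − 59.929)x = -2.449223  ⇒  x = 0.83364, y = 0.07746
Jz-57: 83.36%, Jz-60: 7.75%.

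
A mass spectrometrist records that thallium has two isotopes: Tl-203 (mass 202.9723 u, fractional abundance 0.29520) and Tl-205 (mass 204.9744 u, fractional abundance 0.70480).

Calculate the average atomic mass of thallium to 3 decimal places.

Average mass = Σ (abundance × isotope mass) = 0.29520 × 202.9723 + 0.70480 × 204.9744
= 59.91742 + 144.46596 = 204.38338 u

204.383 u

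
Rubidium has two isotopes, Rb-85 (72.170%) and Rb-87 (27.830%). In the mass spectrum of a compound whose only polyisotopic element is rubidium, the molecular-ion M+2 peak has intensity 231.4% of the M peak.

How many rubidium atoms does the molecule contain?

With n Rb atoms, P(M+2)/P(M) = C(n,1)·p^(n−1)q / p^n = n·q/p = n · 0.27830/0.72170.
n = 2.314 × 0.72170/0.27830 = 6.00 ≈ 6

6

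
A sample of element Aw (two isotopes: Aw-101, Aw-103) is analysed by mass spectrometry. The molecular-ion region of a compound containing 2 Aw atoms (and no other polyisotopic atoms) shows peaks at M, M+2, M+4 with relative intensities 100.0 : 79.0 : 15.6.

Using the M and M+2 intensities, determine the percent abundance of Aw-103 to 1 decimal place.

Let p = fractional abundance of Aw-101. I(M+2)/I(M) = [C(2,1)·p^1·(1−p)] / p^2 = 2·(1−p)/p = 79.0/100.0 = 0.7900
(1−p)/p = 0.7900/2 = 0.3950  ⇒  p = 1/(1 + 0.3950) = 0.7168
Aw-101: 71.7%, Aw-103: 28.3%.

28.3%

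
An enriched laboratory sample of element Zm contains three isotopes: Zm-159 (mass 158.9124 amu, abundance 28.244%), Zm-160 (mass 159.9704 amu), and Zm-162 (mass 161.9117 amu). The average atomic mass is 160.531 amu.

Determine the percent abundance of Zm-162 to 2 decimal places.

Let x and y be the fractions of Zm-160 and Zm-162. Then x + y = 1 − 0.28244 = 0.71756 and 159.9704x + 161.9117y = 160.531 − 0.28244×158.9124 = 115.647781744.
Substituting: 159.9704x + 161.9117(0.71756 − x) = 115.647781744
(159.9704 − 161.9117)x = -0.533577708  ⇒  x = 0.27486, y = 0.44270
Zm-160: 27.49%, Zm-162: 44.27%.

44.27%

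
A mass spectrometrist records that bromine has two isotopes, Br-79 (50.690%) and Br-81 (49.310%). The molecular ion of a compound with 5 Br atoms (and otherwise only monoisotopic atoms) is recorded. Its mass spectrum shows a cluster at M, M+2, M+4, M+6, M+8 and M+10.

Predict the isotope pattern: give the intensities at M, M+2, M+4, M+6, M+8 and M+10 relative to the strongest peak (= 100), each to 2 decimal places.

10.57 : 51.40 : 100.00 : 97.28 : 47.31 : 9.21

The 5 Br atoms are independent, so intensities follow the terms of (0.50690 + 0.49310)^5.
P(M) = 0.50690^5 = 0.033467
P(M+2) = 5 × 0.50690^4 × 0.49310^1 = 0.162777
P(M+4) = 10 × 0.50690^3 × 0.49310^2 = 0.316692
P(M+6) = 10 × 0.50690^2 × 0.49310^3 = 0.308070
P(M+8) = 5 × 0.50690^1 × 0.49310^4 = 0.149842
P(M+10) = 0.49310^5 = 0.029152
The M+4 peak is largest (0.316692); scaling to 100 gives 10.57 : 51.40 : 100.00 : 97.28 : 47.31 : 9.21.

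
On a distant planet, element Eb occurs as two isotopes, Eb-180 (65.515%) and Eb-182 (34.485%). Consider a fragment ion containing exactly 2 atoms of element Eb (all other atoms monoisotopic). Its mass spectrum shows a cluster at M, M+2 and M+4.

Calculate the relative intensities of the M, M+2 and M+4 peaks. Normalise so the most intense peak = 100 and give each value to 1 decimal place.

Expanding (0.65515 + 0.34485)^2:
P(M) = 0.65515^2 = 0.429222
P(M+2) = 2 × 0.65515^1 × 0.34485^1 = 0.451857
P(M+4) = 0.34485^2 = 0.118922
The M+2 peak is largest (0.451857); scaling to 100 gives 95.0 : 100.0 : 26.3.

95.0 : 100.0 : 26.3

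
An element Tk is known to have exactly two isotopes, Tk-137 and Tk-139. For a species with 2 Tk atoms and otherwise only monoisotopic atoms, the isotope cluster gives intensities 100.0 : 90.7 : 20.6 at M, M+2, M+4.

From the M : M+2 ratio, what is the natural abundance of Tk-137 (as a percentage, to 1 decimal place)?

Let p = fractional abundance of Tk-137. I(M+2)/I(M) = [C(2,1)·p^1·(1−p)] / p^2 = 2·(1−p)/p = 90.7/100.0 = 0.9070
(1−p)/p = 0.9070/2 = 0.4535  ⇒  p = 1/(1 + 0.4535) = 0.6880
Tk-137: 68.8%, Tk-139: 31.2%.

68.8%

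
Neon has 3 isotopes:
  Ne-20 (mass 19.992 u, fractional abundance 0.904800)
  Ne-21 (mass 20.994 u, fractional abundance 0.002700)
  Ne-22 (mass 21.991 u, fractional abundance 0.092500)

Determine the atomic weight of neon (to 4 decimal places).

20.1796 u

The abundance-weighted mean is 0.904800 × 19.992 + 0.002700 × 20.994 + 0.092500 × 21.991
= 18.08876 + 0.05668 + 2.03417 = 20.17961 u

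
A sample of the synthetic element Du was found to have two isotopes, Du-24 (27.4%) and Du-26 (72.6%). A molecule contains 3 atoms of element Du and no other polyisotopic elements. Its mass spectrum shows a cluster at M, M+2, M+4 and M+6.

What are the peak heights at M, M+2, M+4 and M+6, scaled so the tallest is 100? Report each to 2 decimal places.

4.75 : 37.74 : 100.00 : 88.32

The 3 Du atoms are independent, so intensities follow the terms of (0.274 + 0.726)^3.
P(M) = 0.274^3 = 0.020571
P(M+2) = 3 × 0.274^2 × 0.726^1 = 0.163516
P(M+4) = 3 × 0.274^1 × 0.726^2 = 0.433256
P(M+6) = 0.726^3 = 0.382657
The M+4 peak is largest (0.433256); scaling to 100 gives 4.75 : 37.74 : 100.00 : 88.32.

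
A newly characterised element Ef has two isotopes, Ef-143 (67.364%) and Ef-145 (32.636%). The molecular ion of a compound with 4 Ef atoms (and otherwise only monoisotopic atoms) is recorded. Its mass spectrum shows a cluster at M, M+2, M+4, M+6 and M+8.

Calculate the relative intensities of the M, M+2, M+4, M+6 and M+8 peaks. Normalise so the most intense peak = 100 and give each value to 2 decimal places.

Each Ef atom is independently Ef-143 (p = 0.67364) or Ef-145 (q = 0.32636); the cluster is the binomial expansion (p + q)^4.
P(M) = 0.67364^4 = 0.205926
P(M+2) = 4 × 0.67364^3 × 0.32636^1 = 0.399062
P(M+4) = 6 × 0.67364^2 × 0.32636^2 = 0.290002
P(M+6) = 4 × 0.67364^1 × 0.32636^3 = 0.093665
P(M+8) = 0.32636^4 = 0.011345
The M+2 peak is largest (0.399062); scaling to 100 gives 51.60 : 100.00 : 72.67 : 23.47 : 2.84.

51.60 : 100.00 : 72.67 : 23.47 : 2.84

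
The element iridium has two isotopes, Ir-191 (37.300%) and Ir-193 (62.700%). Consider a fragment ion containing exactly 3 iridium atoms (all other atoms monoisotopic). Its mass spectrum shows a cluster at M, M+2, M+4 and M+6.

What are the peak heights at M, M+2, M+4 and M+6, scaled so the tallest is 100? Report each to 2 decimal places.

11.80 : 59.49 : 100.00 : 56.03

Each Ir atom is independently Ir-191 (p = 0.37300) or Ir-193 (q = 0.62700); the cluster is the binomial expansion (p + q)^3.
P(M) = 0.37300^3 = 0.051895
P(M+2) = 3 × 0.37300^2 × 0.62700^1 = 0.261702
P(M+4) = 3 × 0.37300^1 × 0.62700^2 = 0.439911
P(M+6) = 0.62700^3 = 0.246492
The M+4 peak is largest (0.439911); scaling to 100 gives 11.80 : 59.49 : 100.00 : 56.03.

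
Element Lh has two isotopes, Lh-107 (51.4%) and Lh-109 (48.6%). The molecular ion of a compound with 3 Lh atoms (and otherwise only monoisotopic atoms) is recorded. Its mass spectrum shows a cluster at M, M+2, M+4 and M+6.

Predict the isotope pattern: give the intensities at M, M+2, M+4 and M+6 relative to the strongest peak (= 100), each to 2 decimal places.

Each Lh atom is independently Lh-107 (p = 0.514) or Lh-109 (q = 0.486); the cluster is the binomial expansion (p + q)^3.
P(M) = 0.514^3 = 0.135797
P(M+2) = 3 × 0.514^2 × 0.486^1 = 0.385198
P(M+4) = 3 × 0.514^1 × 0.486^2 = 0.364214
P(M+6) = 0.486^3 = 0.114791
The M+2 peak is largest (0.385198); scaling to 100 gives 35.25 : 100.00 : 94.55 : 29.80.

35.25 : 100.00 : 94.55 : 29.80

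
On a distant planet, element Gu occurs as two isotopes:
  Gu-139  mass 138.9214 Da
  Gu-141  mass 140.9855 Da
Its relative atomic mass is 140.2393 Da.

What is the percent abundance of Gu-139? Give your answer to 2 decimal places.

With x = fraction of Gu-139 (so Gu-141 is 1 − x):
138.9214·x + 140.9855·(1 − x) = 140.2393
(138.9214 − 140.9855)·x = 140.2393 − 140.9855
x = -0.7462 / -2.0641 = 0.36151 → 36.15% Gu-139, 63.85% Gu-141.

36.15%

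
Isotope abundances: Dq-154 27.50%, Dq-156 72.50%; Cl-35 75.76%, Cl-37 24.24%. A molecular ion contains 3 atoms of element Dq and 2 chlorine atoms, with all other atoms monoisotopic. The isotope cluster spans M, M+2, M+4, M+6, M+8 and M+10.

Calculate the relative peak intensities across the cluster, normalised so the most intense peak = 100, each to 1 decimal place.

3.1 : 26.3 : 80.1 : 100.0 : 42.7 : 5.8

Element Dq pattern (n=3): 0.02079688 : 0.16448438 : 0.43364063 : 0.38107812
Chlorine pattern (n=2): 0.57395776 : 0.36728448 : 0.05875776
Convolve the two distributions (both contribute in 2-u steps):
  M: 0.02079688×0.57395776 = 0.011937
  M+2: 0.02079688×0.36728448 + 0.16448438×0.57395776 = 0.102045
  M+4: 0.02079688×0.05875776 + 0.16448438×0.36728448 + 0.43364063×0.57395776 = 0.310526
  M+6: 0.16448438×0.05875776 + 0.43364063×0.36728448 + 0.38107812×0.57395776 = 0.387657
  M+8: 0.43364063×0.05875776 + 0.38107812×0.36728448 = 0.165444
  M+10: 0.38107812×0.05875776 = 0.022391
Scale to base peak (0.387657) = 100: 3.1 : 26.3 : 80.1 : 100.0 : 42.7 : 5.8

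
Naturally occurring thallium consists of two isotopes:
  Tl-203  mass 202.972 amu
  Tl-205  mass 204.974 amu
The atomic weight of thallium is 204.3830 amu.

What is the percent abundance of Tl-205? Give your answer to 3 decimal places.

Let x be the fractional abundance of Tl-203; then Tl-205 has abundance 1 − x.
202.972·x + 204.974·(1 − x) = 204.3830
(202.972 − 204.974)·x = 204.3830 − 204.974
x = -0.5910 / -2.002 = 0.29520 → 29.520% Tl-203, 70.480% Tl-205.

70.480%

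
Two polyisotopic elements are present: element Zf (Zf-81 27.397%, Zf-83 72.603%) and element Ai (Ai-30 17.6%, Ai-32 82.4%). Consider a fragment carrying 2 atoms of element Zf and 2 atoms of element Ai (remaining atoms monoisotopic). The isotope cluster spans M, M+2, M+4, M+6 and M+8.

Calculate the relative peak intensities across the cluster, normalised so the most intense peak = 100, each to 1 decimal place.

0.5 : 8.1 : 43.2 : 100.0 : 84.6

Element Zf pattern (n=2): 0.07505956 : 0.39782088 : 0.52711956
Element Ai pattern (n=2): 0.030976 : 0.290048 : 0.678976
Convolve the two distributions (both contribute in 2-u steps):
  M: 0.07505956×0.030976 = 0.002325
  M+2: 0.07505956×0.290048 + 0.39782088×0.030976 = 0.034094
  M+4: 0.07505956×0.678976 + 0.39782088×0.290048 + 0.52711956×0.030976 = 0.182679
  M+6: 0.39782088×0.678976 + 0.52711956×0.290048 = 0.423001
  M+8: 0.52711956×0.678976 = 0.357902
Scale to base peak (0.423001) = 100: 0.5 : 8.1 : 43.2 : 100.0 : 84.6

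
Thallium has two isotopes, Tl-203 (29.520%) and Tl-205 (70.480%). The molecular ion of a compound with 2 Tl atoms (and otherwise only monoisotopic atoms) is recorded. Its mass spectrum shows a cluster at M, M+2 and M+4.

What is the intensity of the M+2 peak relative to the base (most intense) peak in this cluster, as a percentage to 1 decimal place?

83.8%

Binomial terms of (0.29520 + 0.70480)^2: M 0.0871, M+2 0.4161, M+4 0.4967 → M+4 is the base peak.
P(M+4) = C(2,2) × 0.29520^0 × 0.70480^2 = 1 × 1.0000 × 0.49674304 = 0.496743 (base)
P(M+2) = C(2,1) × 0.29520^1 × 0.70480^1 = 2 × 0.2952 × 0.7048 = 0.416114
Relative intensity = 0.416114 / 0.496743 × 100 = 83.8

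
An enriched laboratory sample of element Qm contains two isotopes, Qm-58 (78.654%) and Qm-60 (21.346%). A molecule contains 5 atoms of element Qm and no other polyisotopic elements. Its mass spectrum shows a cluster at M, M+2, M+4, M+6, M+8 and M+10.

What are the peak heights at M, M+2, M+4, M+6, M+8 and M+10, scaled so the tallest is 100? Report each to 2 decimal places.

73.69 : 100.00 : 54.28 : 14.73 : 2.00 : 0.11

Each Qm atom is independently Qm-58 (p = 0.78654) or Qm-60 (q = 0.21346); the cluster is the binomial expansion (p + q)^5.
P(M) = 0.78654^5 = 0.301026
P(M+2) = 5 × 0.78654^4 × 0.21346^1 = 0.408479
P(M+4) = 10 × 0.78654^3 × 0.21346^2 = 0.221715
P(M+6) = 10 × 0.78654^2 × 0.21346^3 = 0.060172
P(M+8) = 5 × 0.78654^1 × 0.21346^4 = 0.008165
P(M+10) = 0.21346^5 = 0.000443
The M+2 peak is largest (0.408479); scaling to 100 gives 73.69 : 100.00 : 54.28 : 14.73 : 2.00 : 0.11.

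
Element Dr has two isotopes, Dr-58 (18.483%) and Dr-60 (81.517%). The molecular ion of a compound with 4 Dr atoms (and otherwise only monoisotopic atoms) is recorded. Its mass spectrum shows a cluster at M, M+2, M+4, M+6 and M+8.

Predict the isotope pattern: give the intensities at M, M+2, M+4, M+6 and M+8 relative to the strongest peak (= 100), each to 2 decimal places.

Each Dr atom is independently Dr-58 (p = 0.18483) or Dr-60 (q = 0.81517); the cluster is the binomial expansion (p + q)^4.
P(M) = 0.18483^4 = 0.001167
P(M+2) = 4 × 0.18483^3 × 0.81517^1 = 0.020589
P(M+4) = 6 × 0.18483^2 × 0.81517^2 = 0.136205
P(M+6) = 4 × 0.18483^1 × 0.81517^3 = 0.400476
P(M+8) = 0.81517^4 = 0.441563
The M+8 peak is largest (0.441563); scaling to 100 gives 0.26 : 4.66 : 30.85 : 90.70 : 100.00.

0.26 : 4.66 : 30.85 : 90.70 : 100.00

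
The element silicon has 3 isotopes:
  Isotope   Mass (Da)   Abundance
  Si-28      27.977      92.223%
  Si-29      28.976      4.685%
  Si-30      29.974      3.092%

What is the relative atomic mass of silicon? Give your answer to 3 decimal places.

The abundance-weighted mean is 0.92223 × 27.977 + 0.04685 × 28.976 + 0.03092 × 29.974
= 25.8012 + 1.3575 + 0.9268 = 28.0855 Da

28.086 Da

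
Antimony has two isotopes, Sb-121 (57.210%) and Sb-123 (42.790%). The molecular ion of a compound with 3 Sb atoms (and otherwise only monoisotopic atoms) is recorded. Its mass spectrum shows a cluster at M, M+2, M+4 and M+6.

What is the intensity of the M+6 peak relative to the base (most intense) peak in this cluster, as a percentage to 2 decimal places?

18.65%

(0.57210 + 0.42790)^3 gives M 0.1872, M+2 0.4202, M+4 0.3143, M+6 0.0783; the largest is M+2.
P(M+2) = C(3,1) × 0.57210^2 × 0.42790^1 = 3 × 0.32729841 × 0.4279 = 0.420153 (base)
P(M+6) = C(3,3) × 0.57210^0 × 0.42790^3 = 1 × 1.0000 × 0.07834781 = 0.078348
Relative intensity = 0.078348 / 0.420153 × 100 = 18.65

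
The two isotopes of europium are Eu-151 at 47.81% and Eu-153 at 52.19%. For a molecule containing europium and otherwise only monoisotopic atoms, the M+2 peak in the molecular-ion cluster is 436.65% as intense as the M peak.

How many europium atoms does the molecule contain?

4

For n independent Eu atoms, I(M+2)/I(M) = n · (abundance Eu-153) / (abundance Eu-151) = n · 0.5219/0.4781.
n = 4.3665 × 0.4781/0.5219 = 4.00 ≈ 4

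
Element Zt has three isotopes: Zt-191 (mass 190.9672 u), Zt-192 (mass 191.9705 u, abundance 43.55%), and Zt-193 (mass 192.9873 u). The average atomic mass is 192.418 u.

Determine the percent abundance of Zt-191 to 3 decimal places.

Let x and y be the fractions of Zt-191 and Zt-193. Then x + y = 1 − 0.4355 = 0.5645 and 190.9672x + 192.9873y = 192.418 − 0.4355×191.9705 = 108.81484725.
Substituting: 190.9672x + 192.9873(0.5645 − x) = 108.81484725
(190.9672 − 192.9873)x = -0.1264836  ⇒  x = 0.06261, y = 0.50189
Zt-191: 6.261%, Zt-193: 50.189%.

6.261%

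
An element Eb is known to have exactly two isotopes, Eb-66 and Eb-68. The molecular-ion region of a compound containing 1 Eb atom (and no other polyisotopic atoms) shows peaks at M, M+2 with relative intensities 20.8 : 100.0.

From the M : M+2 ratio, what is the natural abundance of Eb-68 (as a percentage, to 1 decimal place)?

Write p for the Eb-66 fraction. I(M+2)/I(M) = [C(1,1)·p^0·(1−p)] / p^1 = 1·(1−p)/p = 100.0/20.8 = 4.8077
(1−p)/p = 4.8077/1 = 4.8077  ⇒  p = 1/(1 + 4.8077) = 0.1722
Eb-66: 17.2%, Eb-68: 82.8%.

82.8%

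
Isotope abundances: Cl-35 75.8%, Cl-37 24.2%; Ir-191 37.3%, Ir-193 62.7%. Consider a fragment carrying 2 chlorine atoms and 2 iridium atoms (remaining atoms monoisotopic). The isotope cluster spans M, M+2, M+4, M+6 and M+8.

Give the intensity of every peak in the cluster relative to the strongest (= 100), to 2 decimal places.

Chlorine pattern (n=2): 0.574564 : 0.366872 : 0.058564
Iridium pattern (n=2): 0.139129 : 0.467742 : 0.393129
Convolve the two distributions (both contribute in 2-u steps):
  M: 0.574564×0.139129 = 0.079939
  M+2: 0.574564×0.467742 + 0.366872×0.139129 = 0.319790
  M+4: 0.574564×0.393129 + 0.366872×0.467742 + 0.058564×0.139129 = 0.405627
  M+6: 0.366872×0.393129 + 0.058564×0.467742 = 0.171621
  M+8: 0.058564×0.393129 = 0.023023
Scale to base peak (0.405627) = 100: 19.71 : 78.84 : 100.00 : 42.31 : 5.68

19.71 : 78.84 : 100.00 : 42.31 : 5.68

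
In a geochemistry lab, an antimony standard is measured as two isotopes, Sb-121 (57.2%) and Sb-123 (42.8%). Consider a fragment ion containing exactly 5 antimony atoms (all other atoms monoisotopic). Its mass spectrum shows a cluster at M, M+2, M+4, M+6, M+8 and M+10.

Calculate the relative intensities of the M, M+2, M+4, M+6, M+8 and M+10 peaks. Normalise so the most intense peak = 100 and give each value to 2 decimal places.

The 5 Sb atoms are independent, so intensities follow the terms of (0.572 + 0.428)^5.
P(M) = 0.572^5 = 0.061232
P(M+2) = 5 × 0.572^4 × 0.428^1 = 0.229086
P(M+4) = 10 × 0.572^3 × 0.428^2 = 0.342827
P(M+6) = 10 × 0.572^2 × 0.428^3 = 0.256521
P(M+8) = 5 × 0.572^1 × 0.428^4 = 0.095971
P(M+10) = 0.428^5 = 0.014362
The M+4 peak is largest (0.342827); scaling to 100 gives 17.86 : 66.82 : 100.00 : 74.83 : 27.99 : 4.19.

17.86 : 66.82 : 100.00 : 74.83 : 27.99 : 4.19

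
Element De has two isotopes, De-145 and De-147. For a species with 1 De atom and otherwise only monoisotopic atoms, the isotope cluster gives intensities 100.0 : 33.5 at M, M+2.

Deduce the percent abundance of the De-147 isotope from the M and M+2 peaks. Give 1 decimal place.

25.1%

Write p for the De-145 fraction. I(M+2)/I(M) = [C(1,1)·p^0·(1−p)] / p^1 = 1·(1−p)/p = 33.5/100.0 = 0.3350
(1−p)/p = 0.3350/1 = 0.3350  ⇒  p = 1/(1 + 0.3350) = 0.7491
De-145: 74.9%, De-147: 25.1%.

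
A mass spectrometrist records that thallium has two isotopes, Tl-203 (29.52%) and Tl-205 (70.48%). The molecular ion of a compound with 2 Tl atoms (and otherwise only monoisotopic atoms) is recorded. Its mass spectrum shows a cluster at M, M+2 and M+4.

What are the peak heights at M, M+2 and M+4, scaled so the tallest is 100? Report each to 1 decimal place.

Each Tl atom is independently Tl-203 (p = 0.2952) or Tl-205 (q = 0.7048); the cluster is the binomial expansion (p + q)^2.
P(M) = 0.2952^2 = 0.087143
P(M+2) = 2 × 0.2952^1 × 0.7048^1 = 0.416114
P(M+4) = 0.7048^2 = 0.496743
The M+4 peak is largest (0.496743); scaling to 100 gives 17.5 : 83.8 : 100.0.

17.5 : 83.8 : 100.0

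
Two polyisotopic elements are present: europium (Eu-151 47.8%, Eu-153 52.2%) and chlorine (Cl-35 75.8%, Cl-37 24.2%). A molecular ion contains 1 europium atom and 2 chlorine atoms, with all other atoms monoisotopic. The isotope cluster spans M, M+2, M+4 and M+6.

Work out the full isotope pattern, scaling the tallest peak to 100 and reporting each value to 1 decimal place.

57.8 : 100.0 : 46.2 : 6.4

Europium pattern (n=1): 0.4780 : 0.5220
Chlorine pattern (n=2): 0.574564 : 0.366872 : 0.058564
Convolve the two distributions (both contribute in 2-u steps):
  M: 0.4780×0.574564 = 0.274642
  M+2: 0.4780×0.366872 + 0.5220×0.574564 = 0.475287
  M+4: 0.4780×0.058564 + 0.5220×0.366872 = 0.219501
  M+6: 0.5220×0.058564 = 0.030570
Scale to base peak (0.475287) = 100: 57.8 : 100.0 : 46.2 : 6.4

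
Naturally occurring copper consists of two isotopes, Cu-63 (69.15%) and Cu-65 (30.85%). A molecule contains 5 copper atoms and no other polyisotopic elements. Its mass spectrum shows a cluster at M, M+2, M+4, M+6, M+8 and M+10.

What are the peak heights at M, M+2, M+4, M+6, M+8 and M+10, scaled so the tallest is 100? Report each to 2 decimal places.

Each Cu atom is independently Cu-63 (p = 0.6915) or Cu-65 (q = 0.3085); the cluster is the binomial expansion (p + q)^5.
P(M) = 0.6915^5 = 0.158111
P(M+2) = 5 × 0.6915^4 × 0.3085^1 = 0.352691
P(M+4) = 10 × 0.6915^3 × 0.3085^2 = 0.314693
P(M+6) = 10 × 0.6915^2 × 0.3085^3 = 0.140394
P(M+8) = 5 × 0.6915^1 × 0.3085^4 = 0.031317
P(M+10) = 0.3085^5 = 0.002794
The M+2 peak is largest (0.352691); scaling to 100 gives 44.83 : 100.00 : 89.23 : 39.81 : 8.88 : 0.79.

44.83 : 100.00 : 89.23 : 39.81 : 8.88 : 0.79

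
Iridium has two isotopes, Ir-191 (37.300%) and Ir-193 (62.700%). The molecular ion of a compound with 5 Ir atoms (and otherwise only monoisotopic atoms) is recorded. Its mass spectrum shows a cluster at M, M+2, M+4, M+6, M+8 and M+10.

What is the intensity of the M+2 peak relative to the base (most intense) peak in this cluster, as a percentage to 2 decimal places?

(0.37300 + 0.62700)^5 gives M 0.0072, M+2 0.0607, M+4 0.2040, M+6 0.3429, M+8 0.2882, M+10 0.0969; the largest is M+6.
P(M+6) = C(5,3) × 0.37300^2 × 0.62700^3 = 10 × 0.139129 × 0.24649188 = 0.342942 (base)
P(M+2) = C(5,1) × 0.37300^4 × 0.62700^1 = 5 × 0.01935688 × 0.6270 = 0.060684
Relative intensity = 0.060684 / 0.342942 × 100 = 17.70

17.70%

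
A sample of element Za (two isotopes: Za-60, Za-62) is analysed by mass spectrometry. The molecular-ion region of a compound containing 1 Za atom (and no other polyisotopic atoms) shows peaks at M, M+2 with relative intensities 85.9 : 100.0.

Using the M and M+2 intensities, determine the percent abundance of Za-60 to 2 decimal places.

46.21%

Write p for the Za-60 fraction. I(M+2)/I(M) = [C(1,1)·p^0·(1−p)] / p^1 = 1·(1−p)/p = 100.0/85.9 = 1.1641
(1−p)/p = 1.1641/1 = 1.1641  ⇒  p = 1/(1 + 1.1641) = 0.4621
Za-60: 46.21%, Za-62: 53.79%.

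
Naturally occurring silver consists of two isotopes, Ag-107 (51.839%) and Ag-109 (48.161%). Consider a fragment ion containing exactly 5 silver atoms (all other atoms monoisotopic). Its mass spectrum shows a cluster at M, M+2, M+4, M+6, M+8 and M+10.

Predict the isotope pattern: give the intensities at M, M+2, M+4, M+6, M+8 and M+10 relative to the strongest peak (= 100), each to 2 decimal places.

Each Ag atom is independently Ag-107 (p = 0.51839) or Ag-109 (q = 0.48161); the cluster is the binomial expansion (p + q)^5.
P(M) = 0.51839^5 = 0.037435
P(M+2) = 5 × 0.51839^4 × 0.48161^1 = 0.173897
P(M+4) = 10 × 0.51839^3 × 0.48161^2 = 0.323118
P(M+6) = 10 × 0.51839^2 × 0.48161^3 = 0.300192
P(M+8) = 5 × 0.51839^1 × 0.48161^4 = 0.139447
P(M+10) = 0.48161^5 = 0.025911
The M+4 peak is largest (0.323118); scaling to 100 gives 11.59 : 53.82 : 100.00 : 92.90 : 43.16 : 8.02.

11.59 : 53.82 : 100.00 : 92.90 : 43.16 : 8.02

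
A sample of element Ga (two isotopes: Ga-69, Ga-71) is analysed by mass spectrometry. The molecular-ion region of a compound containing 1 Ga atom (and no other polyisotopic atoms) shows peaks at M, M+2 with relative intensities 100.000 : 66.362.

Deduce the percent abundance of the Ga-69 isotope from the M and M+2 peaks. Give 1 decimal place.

Write p for the Ga-69 fraction. I(M+2)/I(M) = [C(1,1)·p^0·(1−p)] / p^1 = 1·(1−p)/p = 66.362/100.000 = 0.6636
(1−p)/p = 0.6636/1 = 0.6636  ⇒  p = 1/(1 + 0.6636) = 0.6011
Ga-69: 60.1%, Ga-71: 39.9%.

60.1%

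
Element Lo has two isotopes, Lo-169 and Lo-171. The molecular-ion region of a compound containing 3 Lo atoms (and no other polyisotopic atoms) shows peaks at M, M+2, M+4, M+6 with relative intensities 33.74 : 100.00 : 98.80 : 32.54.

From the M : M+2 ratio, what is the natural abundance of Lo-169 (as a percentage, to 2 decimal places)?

Write p for the Lo-169 fraction. I(M+2)/I(M) = [C(3,1)·p^2·(1−p)] / p^3 = 3·(1−p)/p = 100.00/33.74 = 2.9638
(1−p)/p = 2.9638/3 = 0.9879  ⇒  p = 1/(1 + 0.9879) = 0.5030
Lo-169: 50.30%, Lo-171: 49.70%.

50.30%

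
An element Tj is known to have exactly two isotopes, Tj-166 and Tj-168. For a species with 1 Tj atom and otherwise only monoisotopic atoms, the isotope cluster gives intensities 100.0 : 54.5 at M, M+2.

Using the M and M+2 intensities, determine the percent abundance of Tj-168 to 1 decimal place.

Write p for the Tj-166 fraction. I(M+2)/I(M) = [C(1,1)·p^0·(1−p)] / p^1 = 1·(1−p)/p = 54.5/100.0 = 0.5450
(1−p)/p = 0.5450/1 = 0.5450  ⇒  p = 1/(1 + 0.5450) = 0.6472
Tj-166: 64.7%, Tj-168: 35.3%.

35.3%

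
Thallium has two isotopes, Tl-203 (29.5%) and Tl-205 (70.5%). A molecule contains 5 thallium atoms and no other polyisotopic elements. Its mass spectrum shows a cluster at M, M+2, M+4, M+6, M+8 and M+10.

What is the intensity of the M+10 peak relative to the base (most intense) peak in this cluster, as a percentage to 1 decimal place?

47.8%

(0.295 + 0.705)^5 gives M 0.0022, M+2 0.0267, M+4 0.1276, M+6 0.3049, M+8 0.3644, M+10 0.1742; the largest is M+8.
P(M+8) = C(5,4) × 0.295^1 × 0.705^4 = 5 × 0.2950 × 0.24703385 = 0.364375 (base)
P(M+10) = C(5,5) × 0.295^0 × 0.705^5 = 1 × 1.0000 × 0.17415886 = 0.174159
Relative intensity = 0.174159 / 0.364375 × 100 = 47.8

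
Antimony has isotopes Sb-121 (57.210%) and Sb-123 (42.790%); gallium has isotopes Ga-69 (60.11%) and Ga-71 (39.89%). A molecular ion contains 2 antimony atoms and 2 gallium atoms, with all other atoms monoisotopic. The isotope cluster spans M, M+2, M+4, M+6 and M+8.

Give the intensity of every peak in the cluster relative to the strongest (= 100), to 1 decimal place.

33.5 : 94.6 : 100.0 : 46.9 : 8.3

Antimony pattern (n=2): 0.32729841 : 0.48960318 : 0.18309841
Gallium pattern (n=2): 0.36132121 : 0.47955758 : 0.15912121
Convolve the two distributions (both contribute in 2-u steps):
  M: 0.32729841×0.36132121 = 0.118260
  M+2: 0.32729841×0.47955758 + 0.48960318×0.36132121 = 0.333862
  M+4: 0.32729841×0.15912121 + 0.48960318×0.47955758 + 0.18309841×0.36132121 = 0.353030
  M+6: 0.48960318×0.15912121 + 0.18309841×0.47955758 = 0.165712
  M+8: 0.18309841×0.15912121 = 0.029135
Scale to base peak (0.353030) = 100: 33.5 : 94.6 : 100.0 : 46.9 : 8.3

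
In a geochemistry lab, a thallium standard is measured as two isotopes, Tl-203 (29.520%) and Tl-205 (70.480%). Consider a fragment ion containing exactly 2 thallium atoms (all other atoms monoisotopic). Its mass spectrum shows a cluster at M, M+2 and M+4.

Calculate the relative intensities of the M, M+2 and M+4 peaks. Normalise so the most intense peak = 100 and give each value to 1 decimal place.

The 2 Tl atoms are independent, so intensities follow the terms of (0.29520 + 0.70480)^2.
P(M) = 0.29520^2 = 0.087143
P(M+2) = 2 × 0.29520^1 × 0.70480^1 = 0.416114
P(M+4) = 0.70480^2 = 0.496743
The M+4 peak is largest (0.496743); scaling to 100 gives 17.5 : 83.8 : 100.0.

17.5 : 83.8 : 100.0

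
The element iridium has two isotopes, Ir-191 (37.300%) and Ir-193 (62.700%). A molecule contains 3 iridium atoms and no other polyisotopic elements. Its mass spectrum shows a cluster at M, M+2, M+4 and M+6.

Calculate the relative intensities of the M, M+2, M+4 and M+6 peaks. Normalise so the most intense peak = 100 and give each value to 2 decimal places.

11.80 : 59.49 : 100.00 : 56.03

Each Ir atom is independently Ir-191 (p = 0.37300) or Ir-193 (q = 0.62700); the cluster is the binomial expansion (p + q)^3.
P(M) = 0.37300^3 = 0.051895
P(M+2) = 3 × 0.37300^2 × 0.62700^1 = 0.261702
P(M+4) = 3 × 0.37300^1 × 0.62700^2 = 0.439911
P(M+6) = 0.62700^3 = 0.246492
The M+4 peak is largest (0.439911); scaling to 100 gives 11.80 : 59.49 : 100.00 : 56.03.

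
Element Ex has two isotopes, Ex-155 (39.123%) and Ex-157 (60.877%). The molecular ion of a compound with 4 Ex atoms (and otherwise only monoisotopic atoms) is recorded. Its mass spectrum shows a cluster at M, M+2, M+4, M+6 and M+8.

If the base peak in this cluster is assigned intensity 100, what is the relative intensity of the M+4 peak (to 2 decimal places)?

96.40

Binomial terms of (0.39123 + 0.60877)^4: M 0.0234, M+2 0.1458, M+4 0.3403, M+6 0.3531, M+8 0.1373 → M+6 is the base peak.
P(M+6) = C(4,3) × 0.39123^1 × 0.60877^3 = 4 × 0.39123 × 0.22561072 = 0.353063 (base)
P(M+4) = C(4,2) × 0.39123^2 × 0.60877^2 = 6 × 0.15306091 × 0.37060091 = 0.340347
Relative intensity = 0.340347 / 0.353063 × 100 = 96.40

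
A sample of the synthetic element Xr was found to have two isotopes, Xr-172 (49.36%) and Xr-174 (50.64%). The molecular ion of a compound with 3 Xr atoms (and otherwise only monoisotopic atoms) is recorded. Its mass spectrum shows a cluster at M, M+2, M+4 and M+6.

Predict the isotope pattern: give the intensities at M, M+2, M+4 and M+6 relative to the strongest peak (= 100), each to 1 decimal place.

31.7 : 97.5 : 100.0 : 34.2

Each Xr atom is independently Xr-172 (p = 0.4936) or Xr-174 (q = 0.5064); the cluster is the binomial expansion (p + q)^3.
P(M) = 0.4936^3 = 0.120261
P(M+2) = 3 × 0.4936^2 × 0.5064^1 = 0.370139
P(M+4) = 3 × 0.4936^1 × 0.5064^2 = 0.379738
P(M+6) = 0.5064^3 = 0.129862
The M+4 peak is largest (0.379738); scaling to 100 gives 31.7 : 97.5 : 100.0 : 34.2.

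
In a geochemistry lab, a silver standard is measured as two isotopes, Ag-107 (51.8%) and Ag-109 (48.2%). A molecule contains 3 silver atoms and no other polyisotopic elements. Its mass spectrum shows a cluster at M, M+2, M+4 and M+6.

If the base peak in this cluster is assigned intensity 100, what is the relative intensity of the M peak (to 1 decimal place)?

Term probabilities: M 0.1390, M+2 0.3880, M+4 0.3610, M+6 0.1120. Base peak = M+2.
P(M+2) = C(3,1) × 0.518^2 × 0.482^1 = 3 × 0.268324 × 0.4820 = 0.387997 (base)
P(M) = C(3,0) × 0.518^3 × 0.482^0 = 1 × 0.13899183 × 1.0000 = 0.138992
Relative intensity = 0.138992 / 0.387997 × 100 = 35.8

35.8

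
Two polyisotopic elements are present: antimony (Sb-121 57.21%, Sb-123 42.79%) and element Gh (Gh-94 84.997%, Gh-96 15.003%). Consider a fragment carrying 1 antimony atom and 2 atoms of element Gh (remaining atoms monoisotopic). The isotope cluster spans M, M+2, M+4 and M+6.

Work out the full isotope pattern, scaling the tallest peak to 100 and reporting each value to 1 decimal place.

Antimony pattern (n=1): 0.5721 : 0.4279
Element Gh pattern (n=2): 0.722449 : 0.255042 : 0.022509
Convolve the two distributions (both contribute in 2-u steps):
  M: 0.5721×0.722449 = 0.413313
  M+2: 0.5721×0.255042 + 0.4279×0.722449 = 0.455045
  M+4: 0.5721×0.022509 + 0.4279×0.255042 = 0.122010
  M+6: 0.4279×0.022509 = 0.009632
Scale to base peak (0.455045) = 100: 90.8 : 100.0 : 26.8 : 2.1

90.8 : 100.0 : 26.8 : 2.1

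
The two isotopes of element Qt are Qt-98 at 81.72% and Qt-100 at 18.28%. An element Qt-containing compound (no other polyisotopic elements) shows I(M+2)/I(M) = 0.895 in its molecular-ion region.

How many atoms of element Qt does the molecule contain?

For n independent Qt atoms, I(M+2)/I(M) = n · (abundance Qt-100) / (abundance Qt-98) = n · 0.1828/0.8172.
n = 0.895 × 0.8172/0.1828 = 4.00 ≈ 4

4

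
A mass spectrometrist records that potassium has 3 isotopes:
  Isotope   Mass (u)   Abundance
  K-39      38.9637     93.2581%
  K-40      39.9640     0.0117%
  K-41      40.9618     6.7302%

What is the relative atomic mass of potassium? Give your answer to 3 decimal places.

The abundance-weighted mean is 0.932581 × 38.9637 + 0.000117 × 39.9640 + 0.067302 × 40.9618
= 36.33681 + 0.00468 + 2.75681 = 39.09830 u

39.098 u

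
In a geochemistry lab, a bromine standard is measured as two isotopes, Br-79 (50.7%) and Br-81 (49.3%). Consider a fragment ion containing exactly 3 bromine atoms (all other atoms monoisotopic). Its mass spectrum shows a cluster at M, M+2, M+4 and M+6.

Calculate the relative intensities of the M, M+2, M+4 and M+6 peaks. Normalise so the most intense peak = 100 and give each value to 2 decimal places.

The 3 Br atoms are independent, so intensities follow the terms of (0.507 + 0.493)^3.
P(M) = 0.507^3 = 0.130324
P(M+2) = 3 × 0.507^2 × 0.493^1 = 0.380175
P(M+4) = 3 × 0.507^1 × 0.493^2 = 0.369678
P(M+6) = 0.493^3 = 0.119823
The M+2 peak is largest (0.380175); scaling to 100 gives 34.28 : 100.00 : 97.24 : 31.52.

34.28 : 100.00 : 97.24 : 31.52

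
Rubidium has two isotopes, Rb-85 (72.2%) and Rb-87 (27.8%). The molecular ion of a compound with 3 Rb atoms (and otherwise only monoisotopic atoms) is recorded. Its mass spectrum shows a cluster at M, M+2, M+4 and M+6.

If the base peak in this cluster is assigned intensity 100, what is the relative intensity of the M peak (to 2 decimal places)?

Binomial terms of (0.722 + 0.278)^3: M 0.3764, M+2 0.4348, M+4 0.1674, M+6 0.0215 → M+2 is the base peak.
P(M+2) = C(3,1) × 0.722^2 × 0.278^1 = 3 × 0.521284 × 0.2780 = 0.434751 (base)
P(M) = C(3,0) × 0.722^3 × 0.278^0 = 1 × 0.37636705 × 1.0000 = 0.376367
Relative intensity = 0.376367 / 0.434751 × 100 = 86.57

86.57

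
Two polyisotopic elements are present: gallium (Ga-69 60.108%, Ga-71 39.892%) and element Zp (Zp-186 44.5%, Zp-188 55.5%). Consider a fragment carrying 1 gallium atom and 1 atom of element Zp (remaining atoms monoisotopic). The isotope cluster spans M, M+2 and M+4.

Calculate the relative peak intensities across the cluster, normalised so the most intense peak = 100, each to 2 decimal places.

52.33 : 100.00 : 43.32

Gallium pattern (n=1): 0.60108 : 0.39892
Element Zp pattern (n=1): 0.4450 : 0.5550
Convolve the two distributions (both contribute in 2-u steps):
  M: 0.60108×0.4450 = 0.267481
  M+2: 0.60108×0.5550 + 0.39892×0.4450 = 0.511119
  M+4: 0.39892×0.5550 = 0.221401
Scale to base peak (0.511119) = 100: 52.33 : 100.00 : 43.32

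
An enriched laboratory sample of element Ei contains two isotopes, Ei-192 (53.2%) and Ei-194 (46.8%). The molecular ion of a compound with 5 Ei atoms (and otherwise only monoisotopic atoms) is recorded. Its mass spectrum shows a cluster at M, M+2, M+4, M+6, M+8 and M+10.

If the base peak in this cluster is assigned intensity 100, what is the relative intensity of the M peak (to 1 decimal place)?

(0.532 + 0.468)^5 gives M 0.0426, M+2 0.1874, M+4 0.3298, M+6 0.2901, M+8 0.1276, M+10 0.0225; the largest is M+4.
P(M+4) = C(5,2) × 0.532^3 × 0.468^2 = 10 × 0.15056877 × 0.219024 = 0.329782 (base)
P(M) = C(5,0) × 0.532^5 × 0.468^0 = 1 × 0.04261457 × 1.0000 = 0.042615
Relative intensity = 0.042615 / 0.329782 × 100 = 12.9

12.9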